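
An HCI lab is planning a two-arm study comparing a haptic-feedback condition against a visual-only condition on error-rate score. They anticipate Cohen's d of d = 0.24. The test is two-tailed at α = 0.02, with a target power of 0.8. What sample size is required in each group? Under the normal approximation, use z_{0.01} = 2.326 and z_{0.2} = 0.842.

n = 349 per group

For two independent groups with equal n: n = 2·((z_{α/2} + z_β) / d)².
z_{α/2} + z_β = 2.326 + 0.842 = 3.168.
n = 2 × (3.168 / 0.24)² = 2 × 13.200² = 2 × 174.24 = 348.5.
Round up to the next whole participant.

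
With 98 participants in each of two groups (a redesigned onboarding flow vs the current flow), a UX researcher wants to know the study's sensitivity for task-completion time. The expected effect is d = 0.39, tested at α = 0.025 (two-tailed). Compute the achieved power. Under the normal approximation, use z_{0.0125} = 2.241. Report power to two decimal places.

For two equal groups, power = Φ(d·√(n/2) − z_{α/2}).
d·√(n/2) = 0.39 × √(98/2) = 0.39 × 7.000 = 2.730.
z_β = 2.730 − 2.241 = 0.489.
Power = Φ(0.489) = 0.688.

power ≈ 0.69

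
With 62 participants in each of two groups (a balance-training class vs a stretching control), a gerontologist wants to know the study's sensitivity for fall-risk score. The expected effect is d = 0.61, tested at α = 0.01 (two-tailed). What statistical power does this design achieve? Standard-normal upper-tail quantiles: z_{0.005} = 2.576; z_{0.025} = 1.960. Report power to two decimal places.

power ≈ 0.79

For two equal groups, power = Φ(d·√(n/2) − z_{α/2}).
d·√(n/2) = 0.61 × √(62/2) = 0.61 × 5.568 = 3.396.
z_β = 3.396 − 2.576 = 0.820.
Power = Φ(0.820) = 0.794.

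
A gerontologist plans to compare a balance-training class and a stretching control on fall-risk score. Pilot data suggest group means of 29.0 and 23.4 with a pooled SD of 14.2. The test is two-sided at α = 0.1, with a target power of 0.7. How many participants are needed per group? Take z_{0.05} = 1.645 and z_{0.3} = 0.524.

Cohen's d = |M₁ − M₂| / SD_pooled = |29.0 − 23.4| / 14.2 = 5.6 / 14.2 = 0.394.
For two independent groups with equal n: n = 2·((z_{α/2} + z_β) / d)².
z_{α/2} + z_β = 1.645 + 0.524 = 2.169.
n = 2 × (2.169 / 0.394)² = 2 × 5.505² = 2 × 30.31 = 60.6.
Round up to the next whole participant.

n = 61 per group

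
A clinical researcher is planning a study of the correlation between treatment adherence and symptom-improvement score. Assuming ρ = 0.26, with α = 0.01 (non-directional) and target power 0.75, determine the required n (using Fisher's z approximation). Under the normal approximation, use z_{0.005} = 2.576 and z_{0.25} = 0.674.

Fisher's z: C = ½·ln((1+r)/(1−r)) = ½·ln(1.7027) = 0.2661.
n = ((z_{α/2} + z_β)/C)² + 3.
(2.576 + 0.674) / 0.2661 = 3.250 / 0.2661 = 12.213.
n = 12.213² + 3 = 149.17 + 3 = 152.2.
Round up.

n = 153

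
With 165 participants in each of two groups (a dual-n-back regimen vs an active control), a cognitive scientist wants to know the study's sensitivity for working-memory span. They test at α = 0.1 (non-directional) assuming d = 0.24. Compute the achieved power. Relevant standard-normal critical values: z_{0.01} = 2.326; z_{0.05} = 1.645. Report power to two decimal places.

power ≈ 0.70

For two equal groups, power = Φ(d·√(n/2) − z_{α/2}).
d·√(n/2) = 0.24 × √(165/2) = 0.24 × 9.083 = 2.180.
z_β = 2.180 − 1.645 = 0.535.
Power = Φ(0.535) = 0.704.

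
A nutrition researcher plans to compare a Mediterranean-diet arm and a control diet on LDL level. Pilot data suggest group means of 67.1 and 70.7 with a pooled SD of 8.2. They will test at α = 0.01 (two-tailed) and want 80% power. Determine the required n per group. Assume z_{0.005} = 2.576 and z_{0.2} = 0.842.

n = 122 per group

Cohen's d = |M₁ − M₂| / SD_pooled = |67.1 − 70.7| / 8.2 = 3.6 / 8.2 = 0.439.
For two independent groups with equal n: n = 2·((z_{α/2} + z_β) / d)².
z_{α/2} + z_β = 2.576 + 0.842 = 3.418.
n = 2 × (3.418 / 0.439)² = 2 × 7.786² = 2 × 60.62 = 121.2.
Round up to the next whole participant.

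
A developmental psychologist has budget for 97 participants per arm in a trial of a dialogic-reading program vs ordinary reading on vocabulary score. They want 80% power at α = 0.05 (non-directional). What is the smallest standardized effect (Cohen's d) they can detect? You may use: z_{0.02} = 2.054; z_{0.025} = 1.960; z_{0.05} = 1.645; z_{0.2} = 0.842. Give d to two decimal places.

For two independent groups of n = 97 each: d_min = (z_{α/2} + z_β)·√(2/n).
z-sum = 1.960 + 0.842 = 2.802.
d_min = 2.802 × √(2/97) = 2.802 × 0.1436 = 0.402.

d_min ≈ 0.40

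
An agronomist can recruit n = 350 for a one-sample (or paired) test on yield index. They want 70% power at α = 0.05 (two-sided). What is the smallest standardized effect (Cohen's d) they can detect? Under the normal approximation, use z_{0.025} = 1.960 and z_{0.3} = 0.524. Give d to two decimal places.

d_min ≈ 0.13

For a single sample (or paired design) of n = 350: d_min = (z_{α/2} + z_β)/√n.
z-sum = 1.960 + 0.524 = 2.484.
d_min = 2.484 / √350 = 2.484 / 18.708 = 0.133.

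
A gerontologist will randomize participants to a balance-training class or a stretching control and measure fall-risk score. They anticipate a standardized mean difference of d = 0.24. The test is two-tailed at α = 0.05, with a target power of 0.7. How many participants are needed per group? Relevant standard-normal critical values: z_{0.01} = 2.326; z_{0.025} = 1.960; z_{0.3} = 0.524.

For two independent groups with equal n: n = 2·((z_{α/2} + z_β) / d)².
z_{α/2} + z_β = 1.960 + 0.524 = 2.484.
n = 2 × (2.484 / 0.24)² = 2 × 10.350² = 2 × 107.12 = 214.2.
Round up to the next whole participant.

n = 215 per group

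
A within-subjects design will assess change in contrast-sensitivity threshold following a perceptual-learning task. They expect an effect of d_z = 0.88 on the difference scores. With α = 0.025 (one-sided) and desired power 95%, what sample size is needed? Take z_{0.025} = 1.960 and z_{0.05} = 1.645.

n = 17 pairs

For a paired (one-sample on differences) test: n = ((z_{α} + z_β) / d)².
z_{α} + z_β = 1.960 + 1.645 = 3.605.
n = (3.605 / 0.88)² = 4.097² = 16.78.
Round up.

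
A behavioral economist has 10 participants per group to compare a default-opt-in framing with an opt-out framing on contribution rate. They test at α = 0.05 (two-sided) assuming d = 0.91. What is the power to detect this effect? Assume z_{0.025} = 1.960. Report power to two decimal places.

power ≈ 0.53

For two equal groups, power = Φ(d·√(n/2) − z_{α/2}).
d·√(n/2) = 0.91 × √(10/2) = 0.91 × 2.236 = 2.035.
z_β = 2.035 − 1.960 = 0.075.
Power = Φ(0.075) = 0.530.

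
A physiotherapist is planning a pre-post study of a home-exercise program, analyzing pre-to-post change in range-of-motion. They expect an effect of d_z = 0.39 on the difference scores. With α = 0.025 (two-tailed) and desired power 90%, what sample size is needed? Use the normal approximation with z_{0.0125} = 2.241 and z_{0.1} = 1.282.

For a paired (one-sample on differences) test: n = ((z_{α/2} + z_β) / d)².
z_{α/2} + z_β = 2.241 + 1.282 = 3.523.
n = (3.523 / 0.39)² = 9.033² = 81.60.
Round up.

n = 82 pairs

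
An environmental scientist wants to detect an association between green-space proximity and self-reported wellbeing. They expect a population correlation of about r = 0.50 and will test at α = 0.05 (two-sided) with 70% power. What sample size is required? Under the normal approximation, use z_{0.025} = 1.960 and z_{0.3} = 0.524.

n = 24

Fisher's z: C = ½·ln((1+r)/(1−r)) = ½·ln(3.0000) = 0.5493.
n = ((z_{α/2} + z_β)/C)² + 3.
(1.960 + 0.524) / 0.5493 = 2.484 / 0.5493 = 4.522.
n = 4.522² + 3 = 20.45 + 3 = 23.4.
Round up.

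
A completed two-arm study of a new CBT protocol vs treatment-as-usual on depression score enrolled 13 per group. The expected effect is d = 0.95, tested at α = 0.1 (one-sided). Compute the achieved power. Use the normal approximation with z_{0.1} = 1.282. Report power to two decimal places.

For two equal groups, power = Φ(d·√(n/2) − z_{α}).
d·√(n/2) = 0.95 × √(13/2) = 0.95 × 2.550 = 2.422.
z_β = 2.422 − 1.282 = 1.140.
Power = Φ(1.140) = 0.873.

power ≈ 0.87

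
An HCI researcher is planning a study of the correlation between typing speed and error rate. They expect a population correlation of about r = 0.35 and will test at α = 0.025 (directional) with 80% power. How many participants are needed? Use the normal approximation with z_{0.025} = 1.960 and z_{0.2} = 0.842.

n = 62

Fisher's z: C = ½·ln((1+r)/(1−r)) = ½·ln(2.0769) = 0.3654.
n = ((z_{α} + z_β)/C)² + 3.
(1.960 + 0.842) / 0.3654 = 2.802 / 0.3654 = 7.668.
n = 7.668² + 3 = 58.80 + 3 = 61.8.
Round up.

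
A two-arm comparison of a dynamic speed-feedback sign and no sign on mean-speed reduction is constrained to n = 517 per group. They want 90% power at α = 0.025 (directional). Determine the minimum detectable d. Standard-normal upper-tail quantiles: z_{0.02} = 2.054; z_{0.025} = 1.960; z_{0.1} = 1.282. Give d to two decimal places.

For two independent groups of n = 517 each: d_min = (z_{α} + z_β)·√(2/n).
z-sum = 1.960 + 1.282 = 3.242.
d_min = 3.242 × √(2/517) = 3.242 × 0.0622 = 0.202.

d_min ≈ 0.20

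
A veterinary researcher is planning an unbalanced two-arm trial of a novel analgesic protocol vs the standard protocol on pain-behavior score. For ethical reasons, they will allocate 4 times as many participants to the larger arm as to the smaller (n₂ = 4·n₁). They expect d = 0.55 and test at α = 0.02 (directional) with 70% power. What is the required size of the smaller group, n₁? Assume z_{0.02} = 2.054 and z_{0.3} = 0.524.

n₁ = 28

With allocation ratio k = n₂/n₁ = 4, Var(x̄₁−x̄₂) = σ²(1/n₁ + 1/(k·n₁)) = σ²·(k+1)/(k·n₁).
So n₁ = (1 + 1/k)·((z_{α} + z_β)/d)² = 1.250 × (2.578/0.55)².
n₁ = 1.250 × 21.97 = 27.5.
Round up: n₁ = 28, giving n₂ = 4 × 28 = 112.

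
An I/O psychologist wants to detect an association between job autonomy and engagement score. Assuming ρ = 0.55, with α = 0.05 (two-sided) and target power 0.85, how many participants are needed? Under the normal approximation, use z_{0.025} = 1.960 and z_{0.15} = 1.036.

n = 27

Fisher's z: C = ½·ln((1+r)/(1−r)) = ½·ln(3.4444) = 0.6184.
n = ((z_{α/2} + z_β)/C)² + 3.
(1.960 + 1.036) / 0.6184 = 2.996 / 0.6184 = 4.845.
n = 4.845² + 3 = 23.47 + 3 = 26.5.
Round up.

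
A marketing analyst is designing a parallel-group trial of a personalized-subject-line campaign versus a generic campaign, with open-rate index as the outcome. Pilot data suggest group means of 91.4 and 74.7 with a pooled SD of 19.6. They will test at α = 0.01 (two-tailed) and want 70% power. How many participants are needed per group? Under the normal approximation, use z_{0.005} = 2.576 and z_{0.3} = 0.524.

Cohen's d = |M₁ − M₂| / SD_pooled = |91.4 − 74.7| / 19.6 = 16.7 / 19.6 = 0.852.
For two independent groups with equal n: n = 2·((z_{α/2} + z_β) / d)².
z_{α/2} + z_β = 2.576 + 0.524 = 3.100.
n = 2 × (3.100 / 0.852)² = 2 × 3.638² = 2 × 13.24 = 26.5.
Round up to the next whole participant.

n = 27 per group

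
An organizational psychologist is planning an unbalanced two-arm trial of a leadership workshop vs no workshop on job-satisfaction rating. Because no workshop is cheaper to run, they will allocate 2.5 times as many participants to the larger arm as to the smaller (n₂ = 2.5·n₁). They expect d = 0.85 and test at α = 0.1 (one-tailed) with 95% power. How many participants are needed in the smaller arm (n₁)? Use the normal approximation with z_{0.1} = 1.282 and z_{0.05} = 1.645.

n₁ = 17

With allocation ratio k = n₂/n₁ = 2.5, Var(x̄₁−x̄₂) = σ²(1/n₁ + 1/(k·n₁)) = σ²·(k+1)/(k·n₁).
So n₁ = (1 + 1/k)·((z_{α} + z_β)/d)² = 1.400 × (2.927/0.85)².
n₁ = 1.400 × 11.86 = 16.6.
Round up: n₁ = 17, giving n₂ = ⌈2.5 × 17⌉ = ⌈42.5⌉ = 43.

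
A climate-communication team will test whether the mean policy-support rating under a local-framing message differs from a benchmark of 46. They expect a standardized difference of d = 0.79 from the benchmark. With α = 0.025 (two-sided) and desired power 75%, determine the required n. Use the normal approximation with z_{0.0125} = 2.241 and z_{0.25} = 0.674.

For a one-sample test: n = ((z_{α/2} + z_β) / d)².
z_{α/2} + z_β = 2.241 + 0.674 = 2.915.
n = (2.915 / 0.79)² = 3.690² = 13.62.
Round up.

n = 14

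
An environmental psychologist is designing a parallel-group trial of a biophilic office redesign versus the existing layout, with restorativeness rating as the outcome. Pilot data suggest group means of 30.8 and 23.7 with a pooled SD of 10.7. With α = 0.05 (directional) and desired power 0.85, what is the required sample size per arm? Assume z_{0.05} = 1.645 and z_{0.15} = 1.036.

Cohen's d = |M₁ − M₂| / SD_pooled = |30.8 − 23.7| / 10.7 = 7.1 / 10.7 = 0.664.
For two independent groups with equal n: n = 2·((z_{α} + z_β) / d)².
z_{α} + z_β = 1.645 + 1.036 = 2.681.
n = 2 × (2.681 / 0.664)² = 2 × 4.038² = 2 × 16.30 = 32.6.
Round up to the next whole participant.

n = 33 per group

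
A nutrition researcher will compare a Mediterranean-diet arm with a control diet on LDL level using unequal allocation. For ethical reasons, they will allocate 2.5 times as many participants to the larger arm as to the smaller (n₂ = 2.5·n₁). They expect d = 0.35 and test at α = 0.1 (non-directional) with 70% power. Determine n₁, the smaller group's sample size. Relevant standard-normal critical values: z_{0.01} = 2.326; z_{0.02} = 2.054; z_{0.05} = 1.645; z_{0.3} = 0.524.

n₁ = 54

With allocation ratio k = n₂/n₁ = 2.5, Var(x̄₁−x̄₂) = σ²(1/n₁ + 1/(k·n₁)) = σ²·(k+1)/(k·n₁).
So n₁ = (1 + 1/k)·((z_{α/2} + z_β)/d)² = 1.400 × (2.169/0.35)².
n₁ = 1.400 × 38.40 = 53.8.
Round up: n₁ = 54, giving n₂ = 2.5 × 54 = 135.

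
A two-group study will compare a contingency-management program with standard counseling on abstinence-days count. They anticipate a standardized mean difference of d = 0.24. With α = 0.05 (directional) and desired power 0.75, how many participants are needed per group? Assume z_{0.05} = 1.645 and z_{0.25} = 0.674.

n = 187 per group

For two independent groups with equal n: n = 2·((z_{α} + z_β) / d)².
z_{α} + z_β = 1.645 + 0.674 = 2.319.
n = 2 × (2.319 / 0.24)² = 2 × 9.662² = 2 × 93.36 = 186.7.
Round up to the next whole participant.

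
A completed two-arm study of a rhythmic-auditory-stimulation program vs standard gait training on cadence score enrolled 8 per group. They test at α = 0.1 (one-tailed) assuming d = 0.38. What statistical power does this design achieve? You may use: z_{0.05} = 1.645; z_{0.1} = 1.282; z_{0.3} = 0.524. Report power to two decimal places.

power ≈ 0.30

For two equal groups, power = Φ(d·√(n/2) − z_{α}).
d·√(n/2) = 0.38 × √(8/2) = 0.38 × 2.000 = 0.760.
z_β = 0.760 − 1.282 = -0.522.
Power = Φ(-0.522) = 0.301.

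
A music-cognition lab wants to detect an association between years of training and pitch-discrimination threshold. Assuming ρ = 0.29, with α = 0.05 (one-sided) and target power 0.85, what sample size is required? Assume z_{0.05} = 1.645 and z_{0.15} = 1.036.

Fisher's z: C = ½·ln((1+r)/(1−r)) = ½·ln(1.8169) = 0.2986.
n = ((z_{α} + z_β)/C)² + 3.
(1.645 + 1.036) / 0.2986 = 2.681 / 0.2986 = 8.979.
n = 8.979² + 3 = 80.61 + 3 = 83.6.
Round up.

n = 84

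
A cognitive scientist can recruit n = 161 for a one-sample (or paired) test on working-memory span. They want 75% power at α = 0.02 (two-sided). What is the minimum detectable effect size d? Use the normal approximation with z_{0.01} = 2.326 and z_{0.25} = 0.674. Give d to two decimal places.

d_min ≈ 0.24

For a single sample (or paired design) of n = 161: d_min = (z_{α/2} + z_β)/√n.
z-sum = 2.326 + 0.674 = 3.000.
d_min = 3.000 / √161 = 3.000 / 12.689 = 0.236.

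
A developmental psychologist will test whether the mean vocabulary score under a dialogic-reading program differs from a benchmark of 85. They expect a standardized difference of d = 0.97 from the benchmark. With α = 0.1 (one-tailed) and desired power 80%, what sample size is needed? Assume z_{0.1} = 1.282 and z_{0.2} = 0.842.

n = 5

For a one-sample test: n = ((z_{α} + z_β) / d)².
z_{α} + z_β = 1.282 + 0.842 = 2.124.
n = (2.124 / 0.97)² = 2.190² = 4.79.
Round up.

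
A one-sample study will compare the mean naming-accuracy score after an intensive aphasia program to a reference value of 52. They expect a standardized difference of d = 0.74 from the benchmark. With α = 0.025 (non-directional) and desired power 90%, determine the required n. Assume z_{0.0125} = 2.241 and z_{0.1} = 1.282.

For a one-sample test: n = ((z_{α/2} + z_β) / d)².
z_{α/2} + z_β = 2.241 + 1.282 = 3.523.
n = (3.523 / 0.74)² = 4.761² = 22.67.
Round up.

n = 23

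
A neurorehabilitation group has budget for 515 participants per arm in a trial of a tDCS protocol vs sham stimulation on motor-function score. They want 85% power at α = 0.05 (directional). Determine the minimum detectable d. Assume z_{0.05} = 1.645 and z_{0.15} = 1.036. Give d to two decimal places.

For two independent groups of n = 515 each: d_min = (z_{α} + z_β)·√(2/n).
z-sum = 1.645 + 1.036 = 2.681.
d_min = 2.681 × √(2/515) = 2.681 × 0.0623 = 0.167.

d_min ≈ 0.17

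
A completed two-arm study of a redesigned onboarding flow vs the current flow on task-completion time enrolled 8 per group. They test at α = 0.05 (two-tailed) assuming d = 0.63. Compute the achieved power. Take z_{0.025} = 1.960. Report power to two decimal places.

power ≈ 0.24

For two equal groups, power = Φ(d·√(n/2) − z_{α/2}).
d·√(n/2) = 0.63 × √(8/2) = 0.63 × 2.000 = 1.260.
z_β = 1.260 − 1.960 = -0.700.
Power = Φ(-0.700) = 0.242.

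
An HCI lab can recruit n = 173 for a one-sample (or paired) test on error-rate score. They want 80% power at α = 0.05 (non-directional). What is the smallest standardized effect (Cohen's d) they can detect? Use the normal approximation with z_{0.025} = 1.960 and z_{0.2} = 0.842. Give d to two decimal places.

d_min ≈ 0.21

For a single sample (or paired design) of n = 173: d_min = (z_{α/2} + z_β)/√n.
z-sum = 1.960 + 0.842 = 2.802.
d_min = 2.802 / √173 = 2.802 / 13.153 = 0.213.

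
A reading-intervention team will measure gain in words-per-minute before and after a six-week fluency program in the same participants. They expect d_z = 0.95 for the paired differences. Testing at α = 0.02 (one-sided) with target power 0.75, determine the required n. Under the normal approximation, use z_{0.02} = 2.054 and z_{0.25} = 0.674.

n = 9 pairs

For a paired (one-sample on differences) test: n = ((z_{α} + z_β) / d)².
z_{α} + z_β = 2.054 + 0.674 = 2.728.
n = (2.728 / 0.95)² = 2.872² = 8.25.
Round up.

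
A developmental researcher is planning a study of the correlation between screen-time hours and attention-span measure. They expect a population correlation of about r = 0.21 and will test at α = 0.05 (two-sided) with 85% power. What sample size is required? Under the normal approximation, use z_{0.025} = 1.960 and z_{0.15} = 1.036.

Fisher's z: C = ½·ln((1+r)/(1−r)) = ½·ln(1.5316) = 0.2132.
n = ((z_{α/2} + z_β)/C)² + 3.
(1.960 + 1.036) / 0.2132 = 2.996 / 0.2132 = 14.053.
n = 14.053² + 3 = 197.47 + 3 = 200.5.
Round up.

n = 201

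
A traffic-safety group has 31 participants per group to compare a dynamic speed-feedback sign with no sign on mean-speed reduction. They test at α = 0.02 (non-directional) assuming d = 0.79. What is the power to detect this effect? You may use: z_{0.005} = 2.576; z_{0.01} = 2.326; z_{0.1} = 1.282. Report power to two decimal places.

For two equal groups, power = Φ(d·√(n/2) − z_{α/2}).
d·√(n/2) = 0.79 × √(31/2) = 0.79 × 3.937 = 3.110.
z_β = 3.110 − 2.326 = 0.784.
Power = Φ(0.784) = 0.784.

power ≈ 0.78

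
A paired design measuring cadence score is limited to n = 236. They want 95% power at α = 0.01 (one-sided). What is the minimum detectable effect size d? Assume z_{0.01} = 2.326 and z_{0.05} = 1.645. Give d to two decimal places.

For a single sample (or paired design) of n = 236: d_min = (z_{α} + z_β)/√n.
z-sum = 2.326 + 1.645 = 3.971.
d_min = 3.971 / √236 = 3.971 / 15.362 = 0.258.

d_min ≈ 0.26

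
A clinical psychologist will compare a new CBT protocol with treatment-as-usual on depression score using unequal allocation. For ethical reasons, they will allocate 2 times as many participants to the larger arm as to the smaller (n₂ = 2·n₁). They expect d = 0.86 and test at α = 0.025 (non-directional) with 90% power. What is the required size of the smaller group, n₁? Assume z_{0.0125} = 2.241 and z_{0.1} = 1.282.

With allocation ratio k = n₂/n₁ = 2, Var(x̄₁−x̄₂) = σ²(1/n₁ + 1/(k·n₁)) = σ²·(k+1)/(k·n₁).
So n₁ = (1 + 1/k)·((z_{α/2} + z_β)/d)² = 1.500 × (3.523/0.86)².
n₁ = 1.500 × 16.78 = 25.2.
Round up: n₁ = 26, giving n₂ = 2 × 26 = 52.

n₁ = 26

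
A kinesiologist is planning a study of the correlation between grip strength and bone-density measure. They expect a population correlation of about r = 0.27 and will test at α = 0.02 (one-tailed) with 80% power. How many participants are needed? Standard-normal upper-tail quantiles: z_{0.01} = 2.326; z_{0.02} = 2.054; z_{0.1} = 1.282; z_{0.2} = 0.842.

n = 113

Fisher's z: C = ½·ln((1+r)/(1−r)) = ½·ln(1.7397) = 0.2769.
n = ((z_{α} + z_β)/C)² + 3.
(2.054 + 0.842) / 0.2769 = 2.896 / 0.2769 = 10.459.
n = 10.459² + 3 = 109.38 + 3 = 112.4.
Round up.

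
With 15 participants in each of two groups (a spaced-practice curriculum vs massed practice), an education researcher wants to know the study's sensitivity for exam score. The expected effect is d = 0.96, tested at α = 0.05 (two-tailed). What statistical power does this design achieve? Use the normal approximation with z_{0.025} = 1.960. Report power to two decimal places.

For two equal groups, power = Φ(d·√(n/2) − z_{α/2}).
d·√(n/2) = 0.96 × √(15/2) = 0.96 × 2.739 = 2.629.
z_β = 2.629 − 1.960 = 0.669.
Power = Φ(0.669) = 0.748.

power ≈ 0.75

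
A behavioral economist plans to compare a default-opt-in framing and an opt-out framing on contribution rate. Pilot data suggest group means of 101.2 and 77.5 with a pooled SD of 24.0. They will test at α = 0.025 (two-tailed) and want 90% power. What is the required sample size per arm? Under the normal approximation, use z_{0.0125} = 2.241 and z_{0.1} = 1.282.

n = 26 per group

Cohen's d = |M₁ − M₂| / SD_pooled = |101.2 − 77.5| / 24.0 = 23.7 / 24.0 = 0.988.
For two independent groups with equal n: n = 2·((z_{α/2} + z_β) / d)².
z_{α/2} + z_β = 2.241 + 1.282 = 3.523.
n = 2 × (3.523 / 0.988)² = 2 × 3.566² = 2 × 12.71 = 25.4.
Round up to the next whole participant.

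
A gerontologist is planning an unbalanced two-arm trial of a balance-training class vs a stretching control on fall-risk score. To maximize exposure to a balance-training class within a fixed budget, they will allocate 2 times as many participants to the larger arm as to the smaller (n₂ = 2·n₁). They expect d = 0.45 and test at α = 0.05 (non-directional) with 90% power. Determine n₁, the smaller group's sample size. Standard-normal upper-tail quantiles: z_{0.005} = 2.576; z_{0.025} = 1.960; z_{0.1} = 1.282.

n₁ = 78

With allocation ratio k = n₂/n₁ = 2, Var(x̄₁−x̄₂) = σ²(1/n₁ + 1/(k·n₁)) = σ²·(k+1)/(k·n₁).
So n₁ = (1 + 1/k)·((z_{α/2} + z_β)/d)² = 1.500 × (3.242/0.45)².
n₁ = 1.500 × 51.90 = 77.9.
Round up: n₁ = 78, giving n₂ = 2 × 78 = 156.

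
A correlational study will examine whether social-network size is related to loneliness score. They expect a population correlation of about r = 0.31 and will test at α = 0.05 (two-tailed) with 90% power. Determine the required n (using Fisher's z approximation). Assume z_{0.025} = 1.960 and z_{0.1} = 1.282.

n = 106

Fisher's z: C = ½·ln((1+r)/(1−r)) = ½·ln(1.8986) = 0.3205.
n = ((z_{α/2} + z_β)/C)² + 3.
(1.960 + 1.282) / 0.3205 = 3.242 / 0.3205 = 10.115.
n = 10.115² + 3 = 102.32 + 3 = 105.3.
Round up.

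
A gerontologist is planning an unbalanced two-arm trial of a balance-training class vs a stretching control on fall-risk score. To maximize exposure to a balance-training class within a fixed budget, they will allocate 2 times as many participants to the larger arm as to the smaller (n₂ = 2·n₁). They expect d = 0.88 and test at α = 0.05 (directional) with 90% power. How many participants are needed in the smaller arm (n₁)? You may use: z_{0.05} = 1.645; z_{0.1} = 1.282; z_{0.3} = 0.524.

With allocation ratio k = n₂/n₁ = 2, Var(x̄₁−x̄₂) = σ²(1/n₁ + 1/(k·n₁)) = σ²·(k+1)/(k·n₁).
So n₁ = (1 + 1/k)·((z_{α} + z_β)/d)² = 1.500 × (2.927/0.88)².
n₁ = 1.500 × 11.06 = 16.6.
Round up: n₁ = 17, giving n₂ = 2 × 17 = 34.

n₁ = 17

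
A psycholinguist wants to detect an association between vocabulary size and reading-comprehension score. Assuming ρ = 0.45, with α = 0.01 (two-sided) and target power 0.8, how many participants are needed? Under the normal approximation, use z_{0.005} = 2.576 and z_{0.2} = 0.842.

n = 53

Fisher's z: C = ½·ln((1+r)/(1−r)) = ½·ln(2.6364) = 0.4847.
n = ((z_{α/2} + z_β)/C)² + 3.
(2.576 + 0.842) / 0.4847 = 3.418 / 0.4847 = 7.052.
n = 7.052² + 3 = 49.73 + 3 = 52.7.
Round up.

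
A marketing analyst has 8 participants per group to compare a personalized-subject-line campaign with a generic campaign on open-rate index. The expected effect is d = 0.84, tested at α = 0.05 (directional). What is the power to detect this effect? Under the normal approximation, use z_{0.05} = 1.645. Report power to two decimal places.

power ≈ 0.51

For two equal groups, power = Φ(d·√(n/2) − z_{α}).
d·√(n/2) = 0.84 × √(8/2) = 0.84 × 2.000 = 1.680.
z_β = 1.680 − 1.645 = 0.035.
Power = Φ(0.035) = 0.514.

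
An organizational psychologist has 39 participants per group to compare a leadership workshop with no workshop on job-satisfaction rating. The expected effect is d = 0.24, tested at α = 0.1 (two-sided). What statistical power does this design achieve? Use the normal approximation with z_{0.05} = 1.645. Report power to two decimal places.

For two equal groups, power = Φ(d·√(n/2) − z_{α/2}).
d·√(n/2) = 0.24 × √(39/2) = 0.24 × 4.416 = 1.060.
z_β = 1.060 − 1.645 = -0.585.
Power = Φ(-0.585) = 0.279.

power ≈ 0.28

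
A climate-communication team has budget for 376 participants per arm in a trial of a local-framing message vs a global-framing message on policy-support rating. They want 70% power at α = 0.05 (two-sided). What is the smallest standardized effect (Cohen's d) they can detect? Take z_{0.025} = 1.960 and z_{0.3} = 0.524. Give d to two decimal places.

d_min ≈ 0.18

For two independent groups of n = 376 each: d_min = (z_{α/2} + z_β)·√(2/n).
z-sum = 1.960 + 0.524 = 2.484.
d_min = 2.484 × √(2/376) = 2.484 × 0.0729 = 0.181.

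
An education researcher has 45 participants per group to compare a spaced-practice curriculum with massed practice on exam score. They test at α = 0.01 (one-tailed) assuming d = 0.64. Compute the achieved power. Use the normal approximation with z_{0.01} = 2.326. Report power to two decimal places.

For two equal groups, power = Φ(d·√(n/2) − z_{α}).
d·√(n/2) = 0.64 × √(45/2) = 0.64 × 4.743 = 3.036.
z_β = 3.036 − 2.326 = 0.710.
Power = Φ(0.710) = 0.761.

power ≈ 0.76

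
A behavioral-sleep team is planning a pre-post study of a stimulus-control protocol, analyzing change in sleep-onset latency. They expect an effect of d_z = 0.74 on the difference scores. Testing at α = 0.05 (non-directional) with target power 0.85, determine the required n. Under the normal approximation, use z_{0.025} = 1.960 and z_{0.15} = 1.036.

n = 17 pairs

For a paired (one-sample on differences) test: n = ((z_{α/2} + z_β) / d)².
z_{α/2} + z_β = 1.960 + 1.036 = 2.996.
n = (2.996 / 0.74)² = 4.049² = 16.39.
Round up.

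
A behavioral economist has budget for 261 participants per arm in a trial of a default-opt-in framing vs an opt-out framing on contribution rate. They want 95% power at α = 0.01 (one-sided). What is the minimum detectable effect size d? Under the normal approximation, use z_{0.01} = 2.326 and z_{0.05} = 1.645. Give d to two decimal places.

For two independent groups of n = 261 each: d_min = (z_{α} + z_β)·√(2/n).
z-sum = 2.326 + 1.645 = 3.971.
d_min = 3.971 × √(2/261) = 3.971 × 0.0875 = 0.348.

d_min ≈ 0.35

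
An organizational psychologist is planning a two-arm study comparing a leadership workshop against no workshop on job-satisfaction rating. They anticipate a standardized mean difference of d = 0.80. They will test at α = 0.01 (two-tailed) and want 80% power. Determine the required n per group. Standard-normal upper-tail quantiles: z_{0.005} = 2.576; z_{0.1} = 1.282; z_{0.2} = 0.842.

n = 37 per group

For two independent groups with equal n: n = 2·((z_{α/2} + z_β) / d)².
z_{α/2} + z_β = 2.576 + 0.842 = 3.418.
n = 2 × (3.418 / 0.80)² = 2 × 4.272² = 2 × 18.25 = 36.5.
Round up to the next whole participant.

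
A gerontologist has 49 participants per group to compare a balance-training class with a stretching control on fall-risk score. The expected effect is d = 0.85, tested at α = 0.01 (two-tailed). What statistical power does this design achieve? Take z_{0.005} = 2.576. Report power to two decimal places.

For two equal groups, power = Φ(d·√(n/2) − z_{α/2}).
d·√(n/2) = 0.85 × √(49/2) = 0.85 × 4.950 = 4.207.
z_β = 4.207 − 2.576 = 1.631.
Power = Φ(1.631) = 0.949.

power ≈ 0.95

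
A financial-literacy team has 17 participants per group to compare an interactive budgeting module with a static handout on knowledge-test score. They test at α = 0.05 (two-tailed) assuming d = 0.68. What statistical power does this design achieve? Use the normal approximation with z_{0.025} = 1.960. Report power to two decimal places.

power ≈ 0.51

For two equal groups, power = Φ(d·√(n/2) − z_{α/2}).
d·√(n/2) = 0.68 × √(17/2) = 0.68 × 2.915 = 1.983.
z_β = 1.983 − 1.960 = 0.023.
Power = Φ(0.023) = 0.509.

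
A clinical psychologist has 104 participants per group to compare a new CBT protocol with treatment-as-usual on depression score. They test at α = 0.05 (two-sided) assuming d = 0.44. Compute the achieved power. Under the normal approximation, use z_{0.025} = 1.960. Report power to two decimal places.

For two equal groups, power = Φ(d·√(n/2) − z_{α/2}).
d·√(n/2) = 0.44 × √(104/2) = 0.44 × 7.211 = 3.173.
z_β = 3.173 − 1.960 = 1.213.
Power = Φ(1.213) = 0.887.

power ≈ 0.89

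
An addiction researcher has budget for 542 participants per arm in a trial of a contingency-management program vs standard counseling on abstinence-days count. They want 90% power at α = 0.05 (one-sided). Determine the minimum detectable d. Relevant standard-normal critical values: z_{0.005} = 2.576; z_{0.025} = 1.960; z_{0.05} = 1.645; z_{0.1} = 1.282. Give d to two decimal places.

For two independent groups of n = 542 each: d_min = (z_{α} + z_β)·√(2/n).
z-sum = 1.645 + 1.282 = 2.927.
d_min = 2.927 × √(2/542) = 2.927 × 0.0607 = 0.178.

d_min ≈ 0.18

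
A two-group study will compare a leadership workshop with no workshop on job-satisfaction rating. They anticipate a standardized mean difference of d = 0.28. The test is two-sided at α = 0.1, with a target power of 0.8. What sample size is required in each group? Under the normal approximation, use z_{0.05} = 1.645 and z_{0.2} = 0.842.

For two independent groups with equal n: n = 2·((z_{α/2} + z_β) / d)².
z_{α/2} + z_β = 1.645 + 0.842 = 2.487.
n = 2 × (2.487 / 0.28)² = 2 × 8.882² = 2 × 78.89 = 157.8.
Round up to the next whole participant.

n = 158 per group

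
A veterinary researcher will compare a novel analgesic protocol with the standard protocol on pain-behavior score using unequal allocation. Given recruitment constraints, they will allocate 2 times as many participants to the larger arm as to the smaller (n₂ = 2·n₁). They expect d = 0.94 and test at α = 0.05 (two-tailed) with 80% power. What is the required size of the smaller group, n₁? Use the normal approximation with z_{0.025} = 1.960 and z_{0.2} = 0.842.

n₁ = 14

With allocation ratio k = n₂/n₁ = 2, Var(x̄₁−x̄₂) = σ²(1/n₁ + 1/(k·n₁)) = σ²·(k+1)/(k·n₁).
So n₁ = (1 + 1/k)·((z_{α/2} + z_β)/d)² = 1.500 × (2.802/0.94)².
n₁ = 1.500 × 8.89 = 13.3.
Round up: n₁ = 14, giving n₂ = 2 × 14 = 28.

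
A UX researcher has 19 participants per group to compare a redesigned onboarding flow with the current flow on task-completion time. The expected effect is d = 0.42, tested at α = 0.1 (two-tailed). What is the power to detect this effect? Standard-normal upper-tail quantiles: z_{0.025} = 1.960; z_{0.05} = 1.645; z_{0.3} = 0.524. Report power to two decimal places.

power ≈ 0.36

For two equal groups, power = Φ(d·√(n/2) − z_{α/2}).
d·√(n/2) = 0.42 × √(19/2) = 0.42 × 3.082 = 1.295.
z_β = 1.295 − 1.645 = -0.350.
Power = Φ(-0.350) = 0.363.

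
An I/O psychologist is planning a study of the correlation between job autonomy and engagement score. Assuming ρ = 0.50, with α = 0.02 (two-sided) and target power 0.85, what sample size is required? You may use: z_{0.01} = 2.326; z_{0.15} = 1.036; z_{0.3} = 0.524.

n = 41

Fisher's z: C = ½·ln((1+r)/(1−r)) = ½·ln(3.0000) = 0.5493.
n = ((z_{α/2} + z_β)/C)² + 3.
(2.326 + 1.036) / 0.5493 = 3.362 / 0.5493 = 6.121.
n = 6.121² + 3 = 37.46 + 3 = 40.5.
Round up.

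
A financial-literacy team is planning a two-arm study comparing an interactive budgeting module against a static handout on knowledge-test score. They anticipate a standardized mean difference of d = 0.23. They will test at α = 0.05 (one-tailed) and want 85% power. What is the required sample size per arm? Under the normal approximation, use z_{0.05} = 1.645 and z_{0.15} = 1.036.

For two independent groups with equal n: n = 2·((z_{α} + z_β) / d)².
z_{α} + z_β = 1.645 + 1.036 = 2.681.
n = 2 × (2.681 / 0.23)² = 2 × 11.657² = 2 × 135.87 = 271.7.
Round up to the next whole participant.

n = 272 per group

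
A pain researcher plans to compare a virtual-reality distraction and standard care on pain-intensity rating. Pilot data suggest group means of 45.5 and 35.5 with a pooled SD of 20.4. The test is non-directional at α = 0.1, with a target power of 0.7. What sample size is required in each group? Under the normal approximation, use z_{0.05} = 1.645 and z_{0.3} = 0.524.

Cohen's d = |M₁ − M₂| / SD_pooled = |45.5 − 35.5| / 20.4 = 10.0 / 20.4 = 0.490.
For two independent groups with equal n: n = 2·((z_{α/2} + z_β) / d)².
z_{α/2} + z_β = 1.645 + 0.524 = 2.169.
n = 2 × (2.169 / 0.490)² = 2 × 4.427² = 2 × 19.59 = 39.2.
Round up to the next whole participant.

n = 40 per group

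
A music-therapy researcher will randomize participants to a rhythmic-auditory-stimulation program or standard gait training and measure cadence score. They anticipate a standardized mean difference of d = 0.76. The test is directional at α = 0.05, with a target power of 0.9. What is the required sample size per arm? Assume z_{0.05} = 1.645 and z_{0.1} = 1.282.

For two independent groups with equal n: n = 2·((z_{α} + z_β) / d)².
z_{α} + z_β = 1.645 + 1.282 = 2.927.
n = 2 × (2.927 / 0.76)² = 2 × 3.851² = 2 × 14.83 = 29.7.
Round up to the next whole participant.

n = 30 per group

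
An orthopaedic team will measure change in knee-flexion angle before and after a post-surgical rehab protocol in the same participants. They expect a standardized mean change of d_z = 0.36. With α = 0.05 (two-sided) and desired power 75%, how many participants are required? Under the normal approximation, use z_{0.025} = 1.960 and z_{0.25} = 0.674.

For a paired (one-sample on differences) test: n = ((z_{α/2} + z_β) / d)².
z_{α/2} + z_β = 1.960 + 0.674 = 2.634.
n = (2.634 / 0.36)² = 7.317² = 53.53.
Round up.

n = 54 pairs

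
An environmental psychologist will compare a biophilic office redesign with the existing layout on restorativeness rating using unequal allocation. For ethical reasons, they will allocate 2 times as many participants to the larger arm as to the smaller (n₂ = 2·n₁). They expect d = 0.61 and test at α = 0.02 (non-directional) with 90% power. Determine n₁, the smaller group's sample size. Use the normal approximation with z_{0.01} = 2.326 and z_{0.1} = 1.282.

n₁ = 53

With allocation ratio k = n₂/n₁ = 2, Var(x̄₁−x̄₂) = σ²(1/n₁ + 1/(k·n₁)) = σ²·(k+1)/(k·n₁).
So n₁ = (1 + 1/k)·((z_{α/2} + z_β)/d)² = 1.500 × (3.608/0.61)².
n₁ = 1.500 × 34.98 = 52.5.
Round up: n₁ = 53, giving n₂ = 2 × 53 = 106.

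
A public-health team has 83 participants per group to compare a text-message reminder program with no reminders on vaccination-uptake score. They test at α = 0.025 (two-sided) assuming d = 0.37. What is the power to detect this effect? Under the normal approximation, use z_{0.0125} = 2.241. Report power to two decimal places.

For two equal groups, power = Φ(d·√(n/2) − z_{α/2}).
d·√(n/2) = 0.37 × √(83/2) = 0.37 × 6.442 = 2.384.
z_β = 2.384 − 2.241 = 0.143.
Power = Φ(0.143) = 0.557.

power ≈ 0.56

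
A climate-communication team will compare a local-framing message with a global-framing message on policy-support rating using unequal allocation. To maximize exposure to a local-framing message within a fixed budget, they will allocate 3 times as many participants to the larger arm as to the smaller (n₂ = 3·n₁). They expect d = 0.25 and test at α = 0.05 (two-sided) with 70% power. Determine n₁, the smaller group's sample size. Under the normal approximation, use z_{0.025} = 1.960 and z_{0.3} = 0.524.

n₁ = 132

With allocation ratio k = n₂/n₁ = 3, Var(x̄₁−x̄₂) = σ²(1/n₁ + 1/(k·n₁)) = σ²·(k+1)/(k·n₁).
So n₁ = (1 + 1/k)·((z_{α/2} + z_β)/d)² = 1.333 × (2.484/0.25)².
n₁ = 1.333 × 98.72 = 131.6.
Round up: n₁ = 132, giving n₂ = 3 × 132 = 396.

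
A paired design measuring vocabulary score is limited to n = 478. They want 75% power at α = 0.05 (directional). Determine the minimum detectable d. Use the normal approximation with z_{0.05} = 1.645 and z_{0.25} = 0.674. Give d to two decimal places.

For a single sample (or paired design) of n = 478: d_min = (z_{α} + z_β)/√n.
z-sum = 1.645 + 0.674 = 2.319.
d_min = 2.319 / √478 = 2.319 / 21.863 = 0.106.

d_min ≈ 0.11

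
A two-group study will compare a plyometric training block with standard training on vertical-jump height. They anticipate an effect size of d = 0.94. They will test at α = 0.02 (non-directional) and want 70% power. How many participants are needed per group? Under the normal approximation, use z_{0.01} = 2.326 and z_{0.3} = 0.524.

For two independent groups with equal n: n = 2·((z_{α/2} + z_β) / d)².
z_{α/2} + z_β = 2.326 + 0.524 = 2.850.
n = 2 × (2.850 / 0.94)² = 2 × 3.032² = 2 × 9.19 = 18.4.
Round up to the next whole participant.

n = 19 per group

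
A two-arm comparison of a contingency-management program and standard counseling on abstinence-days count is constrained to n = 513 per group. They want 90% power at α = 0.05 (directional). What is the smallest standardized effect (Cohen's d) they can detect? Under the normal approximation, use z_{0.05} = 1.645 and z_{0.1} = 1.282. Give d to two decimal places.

For two independent groups of n = 513 each: d_min = (z_{α} + z_β)·√(2/n).
z-sum = 1.645 + 1.282 = 2.927.
d_min = 2.927 × √(2/513) = 2.927 × 0.0624 = 0.183.

d_min ≈ 0.18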